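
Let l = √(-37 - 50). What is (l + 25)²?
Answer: (25 + I*√87)² ≈ 538.0 + 466.37*I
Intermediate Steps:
l = I*√87 (l = √(-87) = I*√87 ≈ 9.3274*I)
(l + 25)² = (I*√87 + 25)² = (25 + I*√87)²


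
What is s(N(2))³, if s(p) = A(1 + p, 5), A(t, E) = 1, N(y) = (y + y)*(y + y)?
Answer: 1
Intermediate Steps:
N(y) = 4*y² (N(y) = (2*y)*(2*y) = 4*y²)
s(p) = 1
s(N(2))³ = 1³ = 1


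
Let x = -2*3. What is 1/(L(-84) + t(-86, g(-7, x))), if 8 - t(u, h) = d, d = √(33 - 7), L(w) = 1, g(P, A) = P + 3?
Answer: 9/55 + √26/55 ≈ 0.25635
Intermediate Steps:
x = -6
g(P, A) = 3 + P
d = √26 ≈ 5.0990
t(u, h) = 8 - √26
1/(L(-84) + t(-86, g(-7, x))) = 1/(1 + (8 - √26)) = 1/(9 - √26)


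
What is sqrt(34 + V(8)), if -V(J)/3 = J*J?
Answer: I*sqrt(158) ≈ 12.57*I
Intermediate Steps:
V(J) = -3*J**2 (V(J) = -3*J*J = -3*J**2)
sqrt(34 + V(8)) = sqrt(34 - 3*8**2) = sqrt(34 - 3*64) = sqrt(34 - 192) = sqrt(-158) = I*sqrt(158)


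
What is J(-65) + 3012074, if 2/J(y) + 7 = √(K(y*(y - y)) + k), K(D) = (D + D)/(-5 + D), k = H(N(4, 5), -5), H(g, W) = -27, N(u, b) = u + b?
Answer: 114458805/38 - 3*I*√3/38 ≈ 3.0121e+6 - 0.13674*I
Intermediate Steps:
N(u, b) = b + u
k = -27
K(D) = 2*D/(-5 + D) (K(D) = (2*D)/(-5 + D) = 2*D/(-5 + D))
J(y) = 2/(-7 + 3*I*√3) (J(y) = 2/(-7 + √(2*(y*(y - y))/(-5 + y*(y - y)) - 27)) = 2/(-7 + √(2*(y*0)/(-5 + y*0) - 27)) = 2/(-7 + √(2*0/(-5 + 0) - 27)) = 2/(-7 + √(2*0/(-5) - 27)) = 2/(-7 + √(2*0*(-⅕) - 27)) = 2/(-7 + √(0 - 27)) = 2/(-7 + √(-27)) = 2/(-7 + 3*I*√3))
J(-65) + 3012074 = (-7/38 - 3*I*√3/38) + 3012074 = 114458805/38 - 3*I*√3/38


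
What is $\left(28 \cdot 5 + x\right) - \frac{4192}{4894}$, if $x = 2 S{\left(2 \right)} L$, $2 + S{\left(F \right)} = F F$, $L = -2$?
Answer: $\frac{320908}{2447} \approx 131.14$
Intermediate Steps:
$S{\left(F \right)} = -2 + F^{2}$ ($S{\left(F \right)} = -2 + F F = -2 + F^{2}$)
$x = -8$ ($x = 2 \left(-2 + 2^{2}\right) \left(-2\right) = 2 \left(-2 + 4\right) \left(-2\right) = 2 \cdot 2 \left(-2\right) = 4 \left(-2\right) = -8$)
$\left(28 \cdot 5 + x\right) - \frac{4192}{4894} = \left(28 \cdot 5 - 8\right) - \frac{4192}{4894} = \left(140 - 8\right) - \frac{2096}{2447} = 132 - \frac{2096}{2447} = \frac{320908}{2447}$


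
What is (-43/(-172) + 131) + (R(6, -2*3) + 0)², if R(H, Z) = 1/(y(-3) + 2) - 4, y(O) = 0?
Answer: 287/2 ≈ 143.50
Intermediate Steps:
R(H, Z) = -7/2 (R(H, Z) = 1/(0 + 2) - 4 = 1/2 - 4 = 1*(½) - 4 = ½ - 4 = -7/2)
(-43/(-172) + 131) + (R(6, -2*3) + 0)² = (-43/(-172) + 131) + (-7/2 + 0)² = (-43*(-1/172) + 131) + (-7/2)² = (¼ + 131) + 49/4 = 525/4 + 49/4 = 287/2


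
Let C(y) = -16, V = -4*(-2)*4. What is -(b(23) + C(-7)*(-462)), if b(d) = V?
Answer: -7424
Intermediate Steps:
V = 32 (V = 8*4 = 32)
b(d) = 32
-(b(23) + C(-7)*(-462)) = -(32 - 16*(-462)) = -(32 + 7392) = -1*7424 = -7424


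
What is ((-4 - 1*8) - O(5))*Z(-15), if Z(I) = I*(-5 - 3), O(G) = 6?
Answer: -2160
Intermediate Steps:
Z(I) = -8*I (Z(I) = I*(-8) = -8*I)
((-4 - 1*8) - O(5))*Z(-15) = ((-4 - 1*8) - 1*6)*(-8*(-15)) = ((-4 - 8) - 6)*120 = (-12 - 6)*120 = -18*120 = -2160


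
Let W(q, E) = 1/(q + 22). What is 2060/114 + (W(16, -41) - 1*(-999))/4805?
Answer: 10012189/547770 ≈ 18.278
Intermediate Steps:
W(q, E) = 1/(22 + q)
2060/114 + (W(16, -41) - 1*(-999))/4805 = 2060/114 + (1/(22 + 16) - 1*(-999))/4805 = 2060*(1/114) + (1/38 + 999)*(1/4805) = 1030/57 + (1/38 + 999)*(1/4805) = 1030/57 + (37963/38)*(1/4805) = 1030/57 + 37963/182590 = 10012189/547770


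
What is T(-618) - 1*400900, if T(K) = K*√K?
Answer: -400900 - 618*I*√618 ≈ -4.009e+5 - 15363.0*I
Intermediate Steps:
T(K) = K^(3/2)
T(-618) - 1*400900 = (-618)^(3/2) - 1*400900 = -618*I*√618 - 400900 = -400900 - 618*I*√618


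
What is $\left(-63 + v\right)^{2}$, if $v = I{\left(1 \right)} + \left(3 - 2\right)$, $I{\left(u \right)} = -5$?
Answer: $4489$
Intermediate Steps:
$v = -4$ ($v = -5 + \left(3 - 2\right) = -5 + 1 = -4$)
$\left(-63 + v\right)^{2} = \left(-63 - 4\right)^{2} = \left(-67\right)^{2} = 4489$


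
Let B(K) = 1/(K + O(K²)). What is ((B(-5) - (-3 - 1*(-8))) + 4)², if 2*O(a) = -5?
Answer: 289/225 ≈ 1.2844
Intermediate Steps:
O(a) = -5/2 (O(a) = (½)*(-5) = -5/2)
B(K) = 1/(-5/2 + K) (B(K) = 1/(K - 5/2) = 1/(-5/2 + K))
((B(-5) - (-3 - 1*(-8))) + 4)² = ((2/(-5 + 2*(-5)) - (-3 - 1*(-8))) + 4)² = ((2/(-5 - 10) - (-3 + 8)) + 4)² = ((2/(-15) - 1*5) + 4)² = ((2*(-1/15) - 5) + 4)² = ((-2/15 - 5) + 4)² = (-77/15 + 4)² = (-17/15)² = 289/225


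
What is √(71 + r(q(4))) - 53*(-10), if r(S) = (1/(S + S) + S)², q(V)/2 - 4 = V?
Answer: 530 + √335873/32 ≈ 548.11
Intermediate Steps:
q(V) = 8 + 2*V
r(S) = (S + 1/(2*S))² (r(S) = (1/(2*S) + S)² = (S + 1/(2*S))²)
√(71 + r(q(4))) - 53*(-10) = √(71 + (1 + 2*(8 + 2*4)²)²/(4*(8 + 2*4)²)) - 53*(-10) = √(71 + (1 + 2*(8 + 8)²)²/(4*(8 + 8)²)) + 530 = √(71 + (¼)*(1 + 2*16²)²/16²) + 530 = √(71 + (¼)*(1/256)*(1 + 2*256)²) + 530 = √(71 + (¼)*(1/256)*(1 + 512)²) + 530 = √(71 + (¼)*(1/256)*513²) + 530 = √(71 + (¼)*(1/256)*263169) + 530 = √(71 + 263169/1024) + 530 = √(335873/1024) + 530 = √335873/32 + 530 = 530 + √335873/32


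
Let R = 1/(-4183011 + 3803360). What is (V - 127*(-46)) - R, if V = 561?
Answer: 2430905354/379651 ≈ 6403.0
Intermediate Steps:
R = -1/379651 (R = 1/(-379651) = -1/379651 ≈ -2.6340e-6)
(V - 127*(-46)) - R = (561 - 127*(-46)) - 1*(-1/379651) = (561 + 5842) + 1/379651 = 6403 + 1/379651 = 2430905354/379651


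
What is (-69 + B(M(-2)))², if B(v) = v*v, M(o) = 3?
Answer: 3600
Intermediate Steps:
B(v) = v²
(-69 + B(M(-2)))² = (-69 + 3²)² = (-69 + 9)² = (-60)² = 3600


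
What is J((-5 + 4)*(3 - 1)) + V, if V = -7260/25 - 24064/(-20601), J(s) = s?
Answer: -29998342/103005 ≈ -291.23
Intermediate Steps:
V = -29792332/103005 (V = -7260*1/25 - 24064*(-1/20601) = -1452/5 + 24064/20601 = -29792332/103005 ≈ -289.23)
J((-5 + 4)*(3 - 1)) + V = (-5 + 4)*(3 - 1) - 29792332/103005 = -1*2 - 29792332/103005 = -2 - 29792332/103005 = -29998342/103005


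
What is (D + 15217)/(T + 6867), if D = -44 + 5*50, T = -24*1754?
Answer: -5141/11743 ≈ -0.43779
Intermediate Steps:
T = -42096
D = 206 (D = -44 + 250 = 206)
(D + 15217)/(T + 6867) = (206 + 15217)/(-42096 + 6867) = 15423/(-35229) = 15423*(-1/35229) = -5141/11743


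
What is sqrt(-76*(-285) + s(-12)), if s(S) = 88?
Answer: 2*sqrt(5437) ≈ 147.47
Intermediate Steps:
sqrt(-76*(-285) + s(-12)) = sqrt(-76*(-285) + 88) = sqrt(21660 + 88) = sqrt(21748) = 2*sqrt(5437)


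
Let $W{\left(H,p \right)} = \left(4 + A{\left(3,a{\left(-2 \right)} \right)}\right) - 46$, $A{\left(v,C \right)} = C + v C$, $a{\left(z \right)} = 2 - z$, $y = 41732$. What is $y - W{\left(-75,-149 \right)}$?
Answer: $41758$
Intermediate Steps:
$A{\left(v,C \right)} = C + C v$
$W{\left(H,p \right)} = -26$ ($W{\left(H,p \right)} = \left(4 + \left(2 - -2\right) \left(1 + 3\right)\right) - 46 = \left(4 + \left(2 + 2\right) 4\right) - 46 = \left(4 + 4 \cdot 4\right) - 46 = \left(4 + 16\right) - 46 = 20 - 46 = -26$)
$y - W{\left(-75,-149 \right)} = 41732 - -26 = 41732 + 26 = 41758$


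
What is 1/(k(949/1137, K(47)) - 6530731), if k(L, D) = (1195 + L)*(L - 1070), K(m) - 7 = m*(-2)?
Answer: -1292769/10095589888763 ≈ -1.2805e-7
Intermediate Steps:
K(m) = 7 - 2*m (K(m) = 7 + m*(-2) = 7 - 2*m)
k(L, D) = (-1070 + L)*(1195 + L) (k(L, D) = (1195 + L)*(-1070 + L) = (-1070 + L)*(1195 + L))
1/(k(949/1137, K(47)) - 6530731) = 1/((-1278650 + (949/1137)² + 125*(949/1137)) - 6530731) = 1/((-1278650 + 900601/1292769 + 118625/1137) - 6530731) = 1/(-1652863304624/1292769 - 6530731) = 1/(-10095589888763/1292769) = -1292769/10095589888763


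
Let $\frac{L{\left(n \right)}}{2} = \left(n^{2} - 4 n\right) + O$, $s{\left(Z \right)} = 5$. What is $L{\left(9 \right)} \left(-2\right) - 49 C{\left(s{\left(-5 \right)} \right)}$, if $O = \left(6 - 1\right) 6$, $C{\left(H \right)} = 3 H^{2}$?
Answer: $-3975$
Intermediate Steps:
$O = 30$ ($O = 5 \cdot 6 = 30$)
$L{\left(n \right)} = 60 - 8 n + 2 n^{2}$ ($L{\left(n \right)} = 2 \left(\left(n^{2} - 4 n\right) + 30\right) = 2 \left(30 + n^{2} - 4 n\right) = 60 - 8 n + 2 n^{2}$)
$L{\left(9 \right)} \left(-2\right) - 49 C{\left(s{\left(-5 \right)} \right)} = \left(60 - 72 + 2 \cdot 9^{2}\right) \left(-2\right) - 49 \cdot 3 \cdot 5^{2} = \left(60 - 72 + 2 \cdot 81\right) \left(-2\right) - 49 \cdot 3 \cdot 25 = \left(60 - 72 + 162\right) \left(-2\right) - 3675 = 150 \left(-2\right) - 3675 = -300 - 3675 = -3975$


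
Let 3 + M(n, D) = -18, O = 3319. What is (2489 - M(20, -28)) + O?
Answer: 5829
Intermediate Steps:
M(n, D) = -21 (M(n, D) = -3 - 18 = -21)
(2489 - M(20, -28)) + O = (2489 - 1*(-21)) + 3319 = (2489 + 21) + 3319 = 2510 + 3319 = 5829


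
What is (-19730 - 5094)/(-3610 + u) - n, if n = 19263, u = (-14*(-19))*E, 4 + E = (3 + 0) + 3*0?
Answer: -18659641/969 ≈ -19257.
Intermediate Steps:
E = -1 (E = -4 + ((3 + 0) + 3*0) = -4 + (3 + 0) = -4 + 3 = -1)
u = -266 (u = -14*(-19)*(-1) = 266*(-1) = -266)
(-19730 - 5094)/(-3610 + u) - n = (-19730 - 5094)/(-3610 - 266) - 1*19263 = -24824/(-3876) - 19263 = -24824*(-1/3876) - 19263 = 6206/969 - 19263 = -18659641/969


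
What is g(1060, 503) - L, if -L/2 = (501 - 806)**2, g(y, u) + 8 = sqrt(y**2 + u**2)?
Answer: 186042 + sqrt(1376609) ≈ 1.8722e+5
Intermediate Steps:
g(y, u) = -8 + sqrt(u**2 + y**2) (g(y, u) = -8 + sqrt(y**2 + u**2) = -8 + sqrt(u**2 + y**2))
L = -186050 (L = -2*(501 - 806)**2 = -2*(-305)**2 = -2*93025 = -186050)
g(1060, 503) - L = (-8 + sqrt(503**2 + 1060**2)) - 1*(-186050) = (-8 + sqrt(253009 + 1123600)) + 186050 = (-8 + sqrt(1376609)) + 186050 = 186042 + sqrt(1376609)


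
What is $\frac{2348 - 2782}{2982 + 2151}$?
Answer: $- \frac{434}{5133} \approx -0.084551$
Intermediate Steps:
$\frac{2348 - 2782}{2982 + 2151} = - \frac{434}{5133}$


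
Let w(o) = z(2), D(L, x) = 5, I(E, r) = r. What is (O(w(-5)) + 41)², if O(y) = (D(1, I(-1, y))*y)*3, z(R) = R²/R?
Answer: 5041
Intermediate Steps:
z(R) = R
w(o) = 2
O(y) = 15*y (O(y) = (5*y)*3 = 15*y)
(O(w(-5)) + 41)² = (15*2 + 41)² = (30 + 41)² = 71² = 5041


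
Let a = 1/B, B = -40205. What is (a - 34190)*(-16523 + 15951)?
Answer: 71479665452/3655 ≈ 1.9557e+7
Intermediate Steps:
a = -1/40205 (a = 1/(-40205) = -1/40205 ≈ -2.4873e-5)
(a - 34190)*(-16523 + 15951) = (-1/40205 - 34190)*(-16523 + 15951) = -1374608951/40205*(-572) = 71479665452/3655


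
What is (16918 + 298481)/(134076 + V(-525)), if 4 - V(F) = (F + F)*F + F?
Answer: -13713/18115 ≈ -0.75700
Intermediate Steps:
V(F) = 4 - F - 2*F² (V(F) = 4 - ((F + F)*F + F) = 4 - ((2*F)*F + F) = 4 - (2*F² + F) = 4 - (F + 2*F²) = 4 + (-F - 2*F²) = 4 - F - 2*F²)
(16918 + 298481)/(134076 + V(-525)) = (16918 + 298481)/(134076 + (4 - 1*(-525) - 2*(-525)²)) = 315399/(134076 + (4 + 525 - 2*275625)) = 315399/(134076 + (4 + 525 - 551250)) = 315399/(134076 - 550721) = 315399/(-416645) = 315399*(-1/416645) = -13713/18115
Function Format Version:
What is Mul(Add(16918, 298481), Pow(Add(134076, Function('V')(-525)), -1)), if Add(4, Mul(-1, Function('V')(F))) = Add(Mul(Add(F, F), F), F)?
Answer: Rational(-13713, 18115) ≈ -0.75700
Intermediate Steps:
Function('V')(F) = Add(4, Mul(-1, F), Mul(-2, Pow(F, 2))) (Function('V')(F) = Add(4, Mul(-1, Add(Mul(Add(F, F), F), F))) = Add(4, Mul(-1, Add(Mul(Mul(2, F), F), F))) = Add(4, Mul(-1, Add(Mul(2, Pow(F, 2)), F))) = Add(4, Mul(-1, Add(F, Mul(2, Pow(F, 2))))) = Add(4, Add(Mul(-1, F), Mul(-2, Pow(F, 2)))) = Add(4, Mul(-1, F), Mul(-2, Pow(F, 2))))
Mul(Add(16918, 298481), Pow(Add(134076, Function('V')(-525)), -1)) = Mul(Add(16918, 298481), Pow(Add(134076, Add(4, Mul(-1, -525), Mul(-2, Pow(-525, 2)))), -1)) = Mul(315399, Pow(Add(134076, Add(4, 525, Mul(-2, 275625))), -1)) = Mul(315399, Pow(Add(134076, Add(4, 525, -551250)), -1)) = Mul(315399, Pow(Add(134076, -550721), -1)) = Mul(315399, Pow(-416645, -1)) = Mul(315399, Rational(-1, 416645)) = Rational(-13713, 18115)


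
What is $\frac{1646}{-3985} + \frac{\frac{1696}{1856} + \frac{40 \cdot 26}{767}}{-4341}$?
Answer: $- \frac{8160706729}{19732261490} \approx -0.41357$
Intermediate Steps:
$\frac{1646}{-3985} + \frac{\frac{1696}{1856} + \frac{40 \cdot 26}{767}}{-4341} = 1646 \left(- \frac{1}{3985}\right) + \left(1696 \cdot \frac{1}{1856} + 1040 \cdot \frac{1}{767}\right) \left(- \frac{1}{4341}\right) = - \frac{1646}{3985} + \left(\frac{53}{58} + \frac{80}{59}\right) \left(- \frac{1}{4341}\right) = - \frac{1646}{3985} + \frac{7767}{3422} \left(- \frac{1}{4341}\right) = - \frac{1646}{3985} - \frac{2589}{4951634} = - \frac{8160706729}{19732261490}$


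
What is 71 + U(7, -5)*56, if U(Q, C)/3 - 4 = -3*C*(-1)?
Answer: -1777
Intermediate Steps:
U(Q, C) = 12 + 9*C (U(Q, C) = 12 + 3*(-3*C*(-1)) = 12 + 3*(3*C) = 12 + 9*C)
71 + U(7, -5)*56 = 71 + (12 + 9*(-5))*56 = 71 + (12 - 45)*56 = 71 - 33*56 = 71 - 1848 = -1777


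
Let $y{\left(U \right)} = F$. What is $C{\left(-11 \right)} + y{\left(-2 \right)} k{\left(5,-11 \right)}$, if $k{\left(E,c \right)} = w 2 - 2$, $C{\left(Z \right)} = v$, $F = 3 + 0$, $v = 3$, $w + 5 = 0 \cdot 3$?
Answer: $-33$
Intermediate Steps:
$w = -5$ ($w = -5 + 0 \cdot 3 = -5 + 0 = -5$)
$F = 3$
$y{\left(U \right)} = 3$
$C{\left(Z \right)} = 3$
$k{\left(E,c \right)} = -12$ ($k{\left(E,c \right)} = \left(-5\right) 2 - 2 = -10 - 2 = -12$)
$C{\left(-11 \right)} + y{\left(-2 \right)} k{\left(5,-11 \right)} = 3 + 3 \left(-12\right) = 3 - 36 = -33$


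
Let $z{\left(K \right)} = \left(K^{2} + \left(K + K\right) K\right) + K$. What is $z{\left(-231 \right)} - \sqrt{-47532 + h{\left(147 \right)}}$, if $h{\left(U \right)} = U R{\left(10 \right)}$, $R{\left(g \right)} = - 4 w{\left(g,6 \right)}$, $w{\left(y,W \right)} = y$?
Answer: $159852 - 2 i \sqrt{13353} \approx 1.5985 \cdot 10^{5} - 231.11 i$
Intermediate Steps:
$R{\left(g \right)} = - 4 g$
$h{\left(U \right)} = - 40 U$ ($h{\left(U \right)} = U \left(\left(-4\right) 10\right) = U \left(-40\right) = - 40 U$)
$z{\left(K \right)} = K + 3 K^{2}$ ($z{\left(K \right)} = \left(K^{2} + 2 K K\right) + K = \left(K^{2} + 2 K^{2}\right) + K = 3 K^{2} + K = K + 3 K^{2}$)
$z{\left(-231 \right)} - \sqrt{-47532 + h{\left(147 \right)}} = - 231 \left(1 + 3 \left(-231\right)\right) - \sqrt{-47532 - 5880} = - 231 \left(1 - 693\right) - \sqrt{-47532 - 5880} = \left(-231\right) \left(-692\right) - \sqrt{-53412} = 159852 - 2 i \sqrt{13353}$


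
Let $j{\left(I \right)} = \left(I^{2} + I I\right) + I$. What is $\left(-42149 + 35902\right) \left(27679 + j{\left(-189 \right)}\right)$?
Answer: $-618028204$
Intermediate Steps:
$j{\left(I \right)} = I + 2 I^{2}$ ($j{\left(I \right)} = \left(I^{2} + I^{2}\right) + I = 2 I^{2} + I = I + 2 I^{2}$)
$\left(-42149 + 35902\right) \left(27679 + j{\left(-189 \right)}\right) = \left(-42149 + 35902\right) \left(27679 - 189 \left(1 + 2 \left(-189\right)\right)\right) = - 6247 \left(27679 - 189 \left(1 - 378\right)\right) = - 6247 \left(27679 - -71253\right) = - 6247 \left(27679 + 71253\right) = \left(-6247\right) 98932 = -618028204$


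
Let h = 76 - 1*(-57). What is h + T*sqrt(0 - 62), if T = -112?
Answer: 133 - 112*I*sqrt(62) ≈ 133.0 - 881.89*I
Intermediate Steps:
h = 133 (h = 76 + 57 = 133)
h + T*sqrt(0 - 62) = 133 - 112*sqrt(0 - 62) = 133 - 112*I*sqrt(62)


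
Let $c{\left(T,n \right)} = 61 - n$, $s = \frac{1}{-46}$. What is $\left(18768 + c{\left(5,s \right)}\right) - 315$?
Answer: $\frac{851645}{46} \approx 18514.0$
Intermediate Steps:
$s = - \frac{1}{46} \approx -0.021739$
$\left(18768 + c{\left(5,s \right)}\right) - 315 = \left(18768 + \left(61 - - \frac{1}{46}\right)\right) - 315 = \left(18768 + \left(61 + \frac{1}{46}\right)\right) - 315 = \left(18768 + \frac{2807}{46}\right) - 315 = \frac{866135}{46} - 315 = \frac{851645}{46}$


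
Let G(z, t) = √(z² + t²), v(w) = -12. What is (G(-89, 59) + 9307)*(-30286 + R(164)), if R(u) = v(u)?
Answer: -281983486 - 30298*√11402 ≈ -2.8522e+8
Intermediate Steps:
R(u) = -12
G(z, t) = √(t² + z²)
(G(-89, 59) + 9307)*(-30286 + R(164)) = (√(59² + (-89)²) + 9307)*(-30286 - 12) = (√(3481 + 7921) + 9307)*(-30298) = (√11402 + 9307)*(-30298) = (9307 + √11402)*(-30298) = -281983486 - 30298*√11402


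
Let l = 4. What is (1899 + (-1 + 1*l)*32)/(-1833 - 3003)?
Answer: -665/1612 ≈ -0.41253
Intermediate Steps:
(1899 + (-1 + 1*l)*32)/(-1833 - 3003) = (1899 + (-1 + 1*4)*32)/(-1833 - 3003) = (1899 + (-1 + 4)*32)/(-4836) = (1899 + 3*32)*(-1/4836) = (1899 + 96)*(-1/4836) = 1995*(-1/4836) = -665/1612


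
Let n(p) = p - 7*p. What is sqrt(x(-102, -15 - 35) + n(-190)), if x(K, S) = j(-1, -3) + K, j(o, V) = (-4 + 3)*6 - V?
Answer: 3*sqrt(115) ≈ 32.171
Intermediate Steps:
j(o, V) = -6 - V (j(o, V) = -1*6 - V = -6 - V)
x(K, S) = -3 + K (x(K, S) = (-6 - 1*(-3)) + K = (-6 + 3) + K = -3 + K)
n(p) = -6*p
sqrt(x(-102, -15 - 35) + n(-190)) = sqrt((-3 - 102) - 6*(-190)) = sqrt(-105 + 1140) = sqrt(1035) = 3*sqrt(115)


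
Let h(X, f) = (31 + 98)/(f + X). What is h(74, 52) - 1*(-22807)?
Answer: 957937/42 ≈ 22808.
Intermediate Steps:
h(X, f) = 129/(X + f)
h(74, 52) - 1*(-22807) = 129/(74 + 52) - 1*(-22807) = 129/126 + 22807 = 129*(1/126) + 22807 = 43/42 + 22807 = 957937/42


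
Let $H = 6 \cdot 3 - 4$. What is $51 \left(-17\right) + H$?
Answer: $-853$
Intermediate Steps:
$H = 14$ ($H = 18 - 4 = 14$)
$51 \left(-17\right) + H = 51 \left(-17\right) + 14 = -867 + 14 = -853$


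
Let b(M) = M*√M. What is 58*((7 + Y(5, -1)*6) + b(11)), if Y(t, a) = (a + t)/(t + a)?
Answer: 754 + 638*√11 ≈ 2870.0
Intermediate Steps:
Y(t, a) = 1 (Y(t, a) = (a + t)/(a + t) = 1)
b(M) = M^(3/2)
58*((7 + Y(5, -1)*6) + b(11)) = 58*((7 + 1*6) + 11^(3/2)) = 58*((7 + 6) + 11*√11) = 58*(13 + 11*√11) = 754 + 638*√11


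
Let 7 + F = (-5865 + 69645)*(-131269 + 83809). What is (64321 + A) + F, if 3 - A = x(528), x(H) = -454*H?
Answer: -3026694771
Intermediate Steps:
A = 239715 (A = 3 - (-454)*528 = 3 - 1*(-239712) = 3 + 239712 = 239715)
F = -3026998807 (F = -7 + (-5865 + 69645)*(-131269 + 83809) = -7 + 63780*(-47460) = -7 - 3026998800 = -3026998807)
(64321 + A) + F = (64321 + 239715) - 3026998807 = 304036 - 3026998807 = -3026694771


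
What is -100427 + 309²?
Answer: -4946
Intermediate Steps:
-100427 + 309² = -100427 + 95481 = -4946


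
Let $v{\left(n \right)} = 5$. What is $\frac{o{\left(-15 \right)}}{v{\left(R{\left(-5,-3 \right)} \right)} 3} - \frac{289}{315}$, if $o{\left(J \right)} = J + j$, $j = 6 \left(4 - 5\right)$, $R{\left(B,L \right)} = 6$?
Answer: $- \frac{146}{63} \approx -2.3175$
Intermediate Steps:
$j = -6$ ($j = 6 \left(-1\right) = -6$)
$o{\left(J \right)} = -6 + J$ ($o{\left(J \right)} = J - 6 = -6 + J$)
$\frac{o{\left(-15 \right)}}{v{\left(R{\left(-5,-3 \right)} \right)} 3} - \frac{289}{315} = \frac{-6 - 15}{5 \cdot 3} - \frac{289}{315} = - \frac{21}{15} - \frac{289}{315} = \left(-21\right) \frac{1}{15} - \frac{289}{315} = - \frac{7}{5} - \frac{289}{315} = - \frac{146}{63}$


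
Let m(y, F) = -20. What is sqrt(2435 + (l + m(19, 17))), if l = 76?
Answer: sqrt(2491) ≈ 49.910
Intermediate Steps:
sqrt(2435 + (l + m(19, 17))) = sqrt(2435 + (76 - 20)) = sqrt(2435 + 56) = sqrt(2491)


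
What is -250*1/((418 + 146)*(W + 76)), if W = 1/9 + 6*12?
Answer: -375/125302 ≈ -0.0029928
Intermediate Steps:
W = 649/9 (W = 1/9 + 72 = 649/9 ≈ 72.111)
-250*1/((418 + 146)*(W + 76)) = -250*1/((418 + 146)*(649/9 + 76)) = -250/((1333/9)*564) = -250/250604/3 = -250*3/250604 = -375/125302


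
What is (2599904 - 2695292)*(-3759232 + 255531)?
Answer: 334211030988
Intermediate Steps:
(2599904 - 2695292)*(-3759232 + 255531) = -95388*(-3503701) = 334211030988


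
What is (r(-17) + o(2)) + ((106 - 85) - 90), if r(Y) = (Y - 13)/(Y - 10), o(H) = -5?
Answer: -656/9 ≈ -72.889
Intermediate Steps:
r(Y) = (-13 + Y)/(-10 + Y)
(r(-17) + o(2)) + ((106 - 85) - 90) = ((-13 - 17)/(-10 - 17) - 5) + ((106 - 85) - 90) = (-30/(-27) - 5) + (21 - 90) = (-1/27*(-30) - 5) - 69 = (10/9 - 5) - 69 = -35/9 - 69 = -656/9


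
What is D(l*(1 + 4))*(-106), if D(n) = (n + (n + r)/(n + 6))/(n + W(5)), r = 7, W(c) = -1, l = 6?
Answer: -59201/522 ≈ -113.41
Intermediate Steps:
D(n) = (n + (7 + n)/(6 + n))/(-1 + n) (D(n) = (n + (n + 7)/(n + 6))/(n - 1) = (n + (7 + n)/(6 + n))/(-1 + n))
D(l*(1 + 4))*(-106) = ((7 + (6*(1 + 4))**2 + 7*(6*(1 + 4)))/(-6 + (6*(1 + 4))**2 + 5*(6*(1 + 4))))*(-106) = ((7 + (6*5)**2 + 7*(6*5))/(-6 + (6*5)**2 + 5*(6*5)))*(-106) = ((7 + 30**2 + 7*30)/(-6 + 30**2 + 5*30))*(-106) = ((7 + 900 + 210)/(-6 + 900 + 150))*(-106) = (1117/1044)*(-106) = -59201/522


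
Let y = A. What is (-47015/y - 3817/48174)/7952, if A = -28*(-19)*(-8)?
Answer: 160618247/116456212992 ≈ 0.0013792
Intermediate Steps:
A = -4256 (A = 532*(-8) = -4256)
y = -4256
(-47015/y - 3817/48174)/7952 = (-47015/(-4256) - 3817/48174)/7952 = (-47015*(-1/4256) - 3817*1/48174)*(1/7952) = (47015/4256 - 3817/48174)*(1/7952) = (160618247/14644896)*(1/7952) = 160618247/116456212992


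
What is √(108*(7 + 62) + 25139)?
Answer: √32591 ≈ 180.53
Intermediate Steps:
√(108*(7 + 62) + 25139) = √(108*69 + 25139) = √(7452 + 25139) = √32591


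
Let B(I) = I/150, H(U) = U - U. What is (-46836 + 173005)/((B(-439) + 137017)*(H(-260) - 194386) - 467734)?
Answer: -9462675/1997556404473 ≈ -4.7371e-6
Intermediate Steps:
H(U) = 0
B(I) = I/150 (B(I) = I*(1/150) = I/150)
(-46836 + 173005)/((B(-439) + 137017)*(H(-260) - 194386) - 467734) = (-46836 + 173005)/(((1/150)*(-439) + 137017)*(0 - 194386) - 467734) = 126169/((-439/150 + 137017)*(-194386) - 467734) = 126169/((20552111/150)*(-194386) - 467734) = 126169/(-1997521324423/75 - 467734) = 126169/(-1997556404473/75) = 126169*(-75/1997556404473) = -9462675/1997556404473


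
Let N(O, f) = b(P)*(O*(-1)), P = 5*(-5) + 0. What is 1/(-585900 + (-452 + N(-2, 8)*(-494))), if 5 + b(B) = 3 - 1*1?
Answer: -1/583388 ≈ -1.7141e-6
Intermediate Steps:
P = -25 (P = -25 + 0 = -25)
b(B) = -3 (b(B) = -5 + (3 - 1*1) = -5 + (3 - 1) = -5 + 2 = -3)
N(O, f) = 3*O (N(O, f) = -3*O*(-1) = -(-3)*O = 3*O)
1/(-585900 + (-452 + N(-2, 8)*(-494))) = 1/(-585900 + (-452 + (3*(-2))*(-494))) = 1/(-585900 + (-452 - 6*(-494))) = 1/(-585900 + (-452 + 2964)) = 1/(-585900 + 2512) = 1/(-583388) = -1/583388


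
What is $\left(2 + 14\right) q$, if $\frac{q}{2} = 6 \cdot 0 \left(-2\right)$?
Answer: $0$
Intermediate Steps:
$q = 0$ ($q = 2 \cdot 6 \cdot 0 \left(-2\right) = 2 \cdot 0 \left(-2\right) = 2 \cdot 0 = 0$)
$\left(2 + 14\right) q = \left(2 + 14\right) 0 = 16 \cdot 0 = 0$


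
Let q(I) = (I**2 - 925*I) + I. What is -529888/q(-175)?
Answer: -529888/192325 ≈ -2.7552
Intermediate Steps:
q(I) = I**2 - 924*I
-529888/q(-175) = -529888*(-1/(175*(-924 - 175))) = -529888/((-175*(-1099))) = -529888/192325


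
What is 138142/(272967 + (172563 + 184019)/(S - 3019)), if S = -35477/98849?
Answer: 20614972655168/40717324504909 ≈ 0.50630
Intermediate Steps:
S = -35477/98849 (S = -35477*1/98849 = -35477/98849 ≈ -0.35890)
138142/(272967 + (172563 + 184019)/(S - 3019)) = 138142/(272967 + (172563 + 184019)/(-35477/98849 - 3019)) = 138142/(272967 + 356582/(-298460608/98849)) = 138142/(272967 + 356582*(-98849/298460608)) = 138142/(272967 - 17623887059/149230304) = 138142/(40717324504909/149230304) = 138142*(149230304/40717324504909) = 20614972655168/40717324504909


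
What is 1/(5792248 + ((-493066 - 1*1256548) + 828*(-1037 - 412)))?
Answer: 1/2842862 ≈ 3.5176e-7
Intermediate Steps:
1/(5792248 + ((-493066 - 1*1256548) + 828*(-1037 - 412))) = 1/(5792248 + ((-493066 - 1256548) + 828*(-1449))) = 1/(5792248 + (-1749614 - 1199772)) = 1/(5792248 - 2949386) = 1/2842862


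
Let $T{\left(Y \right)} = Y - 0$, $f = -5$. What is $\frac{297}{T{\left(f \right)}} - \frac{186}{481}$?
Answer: $- \frac{143787}{2405} \approx -59.787$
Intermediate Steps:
$T{\left(Y \right)} = Y$ ($T{\left(Y \right)} = Y + 0 = Y$)
$\frac{297}{T{\left(f \right)}} - \frac{186}{481} = \frac{297}{-5} - \frac{186}{481} = 297 \left(- \frac{1}{5}\right) - \frac{186}{481} = - \frac{297}{5} - \frac{186}{481} = - \frac{143787}{2405}$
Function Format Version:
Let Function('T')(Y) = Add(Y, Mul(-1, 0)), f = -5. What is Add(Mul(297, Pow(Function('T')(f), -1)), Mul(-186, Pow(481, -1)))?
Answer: Rational(-143787, 2405) ≈ -59.787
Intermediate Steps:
Function('T')(Y) = Y (Function('T')(Y) = Add(Y, 0) = Y)
Add(Mul(297, Pow(Function('T')(f), -1)), Mul(-186, Pow(481, -1))) = Add(Mul(297, Pow(-5, -1)), Mul(-186, Pow(481, -1))) = Add(Mul(297, Rational(-1, 5)), Mul(-186, Rational(1, 481))) = Add(Rational(-297, 5), Rational(-186, 481)) = Rational(-143787, 2405)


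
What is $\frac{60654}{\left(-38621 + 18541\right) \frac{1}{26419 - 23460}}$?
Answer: $- \frac{89737593}{10040} \approx -8938.0$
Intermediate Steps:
$\frac{60654}{\left(-38621 + 18541\right) \frac{1}{26419 - 23460}} = \frac{60654}{\left(-20080\right) \frac{1}{2959}} = \frac{60654}{- \frac{20080}{2959}} = 60654 \left(- \frac{2959}{20080}\right) = - \frac{89737593}{10040}$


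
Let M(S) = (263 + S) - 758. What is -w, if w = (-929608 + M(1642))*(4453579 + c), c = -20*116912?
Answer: 1964009763279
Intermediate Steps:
M(S) = -495 + S
c = -2338240
w = -1964009763279 (w = (-929608 + (-495 + 1642))*(4453579 - 2338240) = (-929608 + 1147)*2115339 = -928461*2115339 = -1964009763279)
-w = -1*(-1964009763279) = 1964009763279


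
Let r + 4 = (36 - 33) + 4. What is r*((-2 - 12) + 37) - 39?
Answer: 30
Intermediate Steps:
r = 3 (r = -4 + ((36 - 33) + 4) = -4 + (3 + 4) = -4 + 7 = 3)
r*((-2 - 12) + 37) - 39 = 3*((-2 - 12) + 37) - 39 = 3*(-14 + 37) - 39 = 3*23 - 39 = 69 - 39 = 30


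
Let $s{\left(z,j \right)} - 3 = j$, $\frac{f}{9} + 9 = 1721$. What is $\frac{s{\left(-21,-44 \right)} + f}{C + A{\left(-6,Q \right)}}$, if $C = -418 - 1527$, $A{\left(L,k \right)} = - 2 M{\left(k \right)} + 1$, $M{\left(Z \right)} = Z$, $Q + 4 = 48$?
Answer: $- \frac{121}{16} \approx -7.5625$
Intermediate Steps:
$f = 15408$ ($f = -81 + 9 \cdot 1721 = -81 + 15489 = 15408$)
$Q = 44$ ($Q = -4 + 48 = 44$)
$A{\left(L,k \right)} = 1 - 2 k$ ($A{\left(L,k \right)} = - 2 k + 1 = 1 - 2 k$)
$C = -1945$ ($C = -418 - 1527 = -1945$)
$s{\left(z,j \right)} = 3 + j$
$\frac{s{\left(-21,-44 \right)} + f}{C + A{\left(-6,Q \right)}} = \frac{\left(3 - 44\right) + 15408}{-1945 + \left(1 - 88\right)} = \frac{-41 + 15408}{-1945 + \left(1 - 88\right)} = \frac{15367}{-1945 - 87} = \frac{15367}{-2032} = 15367 \left(- \frac{1}{2032}\right) = - \frac{121}{16}$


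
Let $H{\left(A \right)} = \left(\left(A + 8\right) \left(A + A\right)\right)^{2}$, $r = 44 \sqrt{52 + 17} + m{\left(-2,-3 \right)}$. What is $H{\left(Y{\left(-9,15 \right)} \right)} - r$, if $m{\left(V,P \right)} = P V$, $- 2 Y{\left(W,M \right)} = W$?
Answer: $\frac{50601}{4} - 44 \sqrt{69} \approx 12285.0$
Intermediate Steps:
$Y{\left(W,M \right)} = - \frac{W}{2}$
$r = 6 + 44 \sqrt{69}$ ($r = 44 \sqrt{52 + 17} - -6 = 44 \sqrt{69} + 6 = 6 + 44 \sqrt{69} \approx 371.49$)
$H{\left(A \right)} = 4 A^{2} \left(8 + A\right)^{2}$ ($H{\left(A \right)} = \left(\left(8 + A\right) 2 A\right)^{2} = \left(2 A \left(8 + A\right)\right)^{2} = 4 A^{2} \left(8 + A\right)^{2}$)
$H{\left(Y{\left(-9,15 \right)} \right)} - r = 4 \left(\left(- \frac{1}{2}\right) \left(-9\right)\right)^{2} \left(8 - - \frac{9}{2}\right)^{2} - \left(6 + 44 \sqrt{69}\right) = 4 \left(\frac{9}{2}\right)^{2} \left(8 + \frac{9}{2}\right)^{2} - \left(6 + 44 \sqrt{69}\right) = 4 \cdot \frac{81}{4} \left(\frac{25}{2}\right)^{2} - \left(6 + 44 \sqrt{69}\right) = 4 \cdot \frac{81}{4} \cdot \frac{625}{4} - \left(6 + 44 \sqrt{69}\right) = \frac{50625}{4} - \left(6 + 44 \sqrt{69}\right) = \frac{50601}{4} - 44 \sqrt{69}$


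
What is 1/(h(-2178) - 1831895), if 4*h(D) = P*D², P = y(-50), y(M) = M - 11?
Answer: -1/74173076 ≈ -1.3482e-8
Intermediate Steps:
y(M) = -11 + M
P = -61 (P = -11 - 50 = -61)
h(D) = -61*D²/4 (h(D) = (-61*D²)/4 = -61*D²/4)
1/(h(-2178) - 1831895) = 1/(-61/4*(-2178)² - 1831895) = 1/(-61/4*4743684 - 1831895) = 1/(-72341181 - 1831895) = 1/(-74173076) = -1/74173076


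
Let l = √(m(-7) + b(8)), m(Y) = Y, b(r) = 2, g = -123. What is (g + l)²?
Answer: (123 - I*√5)² ≈ 15124.0 - 550.07*I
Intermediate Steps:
l = I*√5 (l = √(-7 + 2) = √(-5) = I*√5 ≈ 2.2361*I)
(g + l)² = (-123 + I*√5)²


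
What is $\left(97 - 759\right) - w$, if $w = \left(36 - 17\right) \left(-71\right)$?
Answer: $687$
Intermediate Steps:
$w = -1349$ ($w = 19 \left(-71\right) = -1349$)
$\left(97 - 759\right) - w = \left(97 - 759\right) - -1349 = \left(97 - 759\right) + 1349 = -662 + 1349 = 687$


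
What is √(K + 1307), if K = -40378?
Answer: I*√39071 ≈ 197.66*I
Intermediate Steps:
√(K + 1307) = √(-40378 + 1307) = √(-39071) = I*√39071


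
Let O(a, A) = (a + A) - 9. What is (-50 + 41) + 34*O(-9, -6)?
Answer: -825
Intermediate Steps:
O(a, A) = -9 + A + a (O(a, A) = (A + a) - 9 = -9 + A + a)
(-50 + 41) + 34*O(-9, -6) = (-50 + 41) + 34*(-9 - 6 - 9) = -9 + 34*(-24) = -9 - 816 = -825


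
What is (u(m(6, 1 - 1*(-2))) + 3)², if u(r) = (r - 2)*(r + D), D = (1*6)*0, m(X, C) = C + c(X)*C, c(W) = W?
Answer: 161604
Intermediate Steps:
m(X, C) = C + C*X (m(X, C) = C + X*C = C + C*X)
D = 0 (D = 6*0 = 0)
u(r) = r*(-2 + r) (u(r) = (r - 2)*(r + 0) = (-2 + r)*r = r*(-2 + r))
(u(m(6, 1 - 1*(-2))) + 3)² = (((1 - 1*(-2))*(1 + 6))*(-2 + (1 - 1*(-2))*(1 + 6)) + 3)² = (((1 + 2)*7)*(-2 + (1 + 2)*7) + 3)² = ((3*7)*(-2 + 3*7) + 3)² = (21*(-2 + 21) + 3)² = (21*19 + 3)² = (399 + 3)² = 402² = 161604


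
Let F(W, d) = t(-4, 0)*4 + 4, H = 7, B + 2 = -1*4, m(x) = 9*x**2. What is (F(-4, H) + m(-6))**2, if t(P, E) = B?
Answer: 92416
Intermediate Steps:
B = -6 (B = -2 - 1*4 = -2 - 4 = -6)
t(P, E) = -6
F(W, d) = -20 (F(W, d) = -6*4 + 4 = -24 + 4 = -20)
(F(-4, H) + m(-6))**2 = (-20 + 9*(-6)**2)**2 = (-20 + 9*36)**2 = (-20 + 324)**2 = 304**2 = 92416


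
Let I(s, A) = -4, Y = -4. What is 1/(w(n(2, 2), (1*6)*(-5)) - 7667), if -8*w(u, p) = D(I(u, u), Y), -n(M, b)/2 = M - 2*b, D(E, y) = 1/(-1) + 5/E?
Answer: -32/245335 ≈ -0.00013043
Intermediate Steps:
D(E, y) = -1 + 5/E (D(E, y) = 1*(-1) + 5/E = -1 + 5/E)
n(M, b) = -2*M + 4*b (n(M, b) = -2*(M - 2*b) = -2*M + 4*b)
w(u, p) = 9/32 (w(u, p) = -(5 - 1*(-4))/(8*(-4)) = -(-1)*(5 + 4)/32 = -(-1)*9/32 = -⅛*(-9/4) = 9/32)
1/(w(n(2, 2), (1*6)*(-5)) - 7667) = 1/(9/32 - 7667) = 1/(-245335/32) = -32/245335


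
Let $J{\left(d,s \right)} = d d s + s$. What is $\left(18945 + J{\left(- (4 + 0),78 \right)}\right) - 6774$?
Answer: $13497$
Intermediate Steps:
$J{\left(d,s \right)} = s + s d^{2}$ ($J{\left(d,s \right)} = d^{2} s + s = s d^{2} + s = s + s d^{2}$)
$\left(18945 + J{\left(- (4 + 0),78 \right)}\right) - 6774 = \left(18945 + 78 \left(1 + \left(- (4 + 0)\right)^{2}\right)\right) - 6774 = \left(18945 + 78 \left(1 + \left(\left(-1\right) 4\right)^{2}\right)\right) - 6774 = \left(18945 + 78 \left(1 + \left(-4\right)^{2}\right)\right) - 6774 = \left(18945 + 78 \left(1 + 16\right)\right) - 6774 = \left(18945 + 78 \cdot 17\right) - 6774 = \left(18945 + 1326\right) - 6774 = 20271 - 6774 = 13497$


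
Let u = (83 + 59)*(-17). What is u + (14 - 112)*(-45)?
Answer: 1996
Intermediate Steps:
u = -2414 (u = 142*(-17) = -2414)
u + (14 - 112)*(-45) = -2414 + (14 - 112)*(-45) = -2414 - 98*(-45) = -2414 + 4410 = 1996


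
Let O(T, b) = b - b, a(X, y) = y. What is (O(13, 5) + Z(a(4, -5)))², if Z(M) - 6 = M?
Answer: 1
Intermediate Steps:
Z(M) = 6 + M
O(T, b) = 0
(O(13, 5) + Z(a(4, -5)))² = (0 + (6 - 5))² = (0 + 1)² = 1² = 1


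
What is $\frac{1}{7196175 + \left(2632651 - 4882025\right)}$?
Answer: $\frac{1}{4946801} \approx 2.0215 \cdot 10^{-7}$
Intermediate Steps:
$\frac{1}{7196175 + \left(2632651 - 4882025\right)} = \frac{1}{7196175 - 2249374} = \frac{1}{4946801}$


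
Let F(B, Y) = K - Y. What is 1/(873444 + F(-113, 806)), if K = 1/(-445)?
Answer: 445/388323909 ≈ 1.1460e-6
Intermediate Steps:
K = -1/445 ≈ -0.0022472
F(B, Y) = -1/445 - Y
1/(873444 + F(-113, 806)) = 1/(873444 + (-1/445 - 1*806)) = 1/(873444 + (-1/445 - 806)) = 1/(873444 - 358671/445) = 1/(388323909/445) = 445/388323909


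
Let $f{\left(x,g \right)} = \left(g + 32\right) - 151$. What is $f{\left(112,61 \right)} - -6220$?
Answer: $6162$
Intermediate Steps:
$f{\left(x,g \right)} = -119 + g$ ($f{\left(x,g \right)} = \left(32 + g\right) - 151 = -119 + g$)
$f{\left(112,61 \right)} - -6220 = \left(-119 + 61\right) - -6220 = -58 + 6220 = 6162$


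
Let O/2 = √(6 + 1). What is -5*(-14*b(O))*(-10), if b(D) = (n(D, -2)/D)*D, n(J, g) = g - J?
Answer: 1400 + 1400*√7 ≈ 5104.1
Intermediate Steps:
O = 2*√7 (O = 2*√(6 + 1) = 2*√7 ≈ 5.2915)
b(D) = -2 - D (b(D) = ((-2 - D)/D)*D = -2 - D)
-5*(-14*b(O))*(-10) = -5*(-14*(-2 - 2*√7))*(-10) = -5*(28 + 28*√7)*(-10) = -5*(-280 - 280*√7) = 1400 + 1400*√7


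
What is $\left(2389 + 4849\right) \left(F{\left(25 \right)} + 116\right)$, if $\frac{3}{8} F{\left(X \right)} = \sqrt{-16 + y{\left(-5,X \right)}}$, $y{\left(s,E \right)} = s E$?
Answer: $839608 + \frac{57904 i \sqrt{141}}{3} \approx 8.3961 \cdot 10^{5} + 2.2919 \cdot 10^{5} i$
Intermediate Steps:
$y{\left(s,E \right)} = E s$
$F{\left(X \right)} = \frac{8 \sqrt{-16 - 5 X}}{3}$ ($F{\left(X \right)} = \frac{8 \sqrt{-16 + X \left(-5\right)}}{3} = \frac{8 \sqrt{-16 - 5 X}}{3}$)
$\left(2389 + 4849\right) \left(F{\left(25 \right)} + 116\right) = \left(2389 + 4849\right) \left(\frac{8 \sqrt{-16 - 125}}{3} + 116\right) = 7238 \left(\frac{8 \sqrt{-16 - 125}}{3} + 116\right) = 7238 \left(\frac{8 \sqrt{-141}}{3} + 116\right) = 7238 \left(\frac{8 i \sqrt{141}}{3} + 116\right) = 7238 \left(116 + \frac{8 i \sqrt{141}}{3}\right) = 839608 + \frac{57904 i \sqrt{141}}{3}$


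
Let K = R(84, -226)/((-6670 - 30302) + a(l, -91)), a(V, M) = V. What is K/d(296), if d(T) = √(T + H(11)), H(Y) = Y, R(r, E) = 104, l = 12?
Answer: -13*√307/1418340 ≈ -0.00016060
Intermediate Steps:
d(T) = √(11 + T) (d(T) = √(T + 11) = √(11 + T))
K = -13/4620 (K = 104/((-6670 - 30302) + 12) = 104/(-36972 + 12) = 104/(-36960) = 104*(-1/36960) = -13/4620 ≈ -0.0028139)
K/d(296) = -13/(4620*√(11 + 296)) = -13*√307/307/4620 = -13*√307/1418340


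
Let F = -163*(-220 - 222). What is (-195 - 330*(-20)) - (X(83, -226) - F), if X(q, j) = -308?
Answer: 78759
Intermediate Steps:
F = 72046 (F = -163*(-442) = 72046)
(-195 - 330*(-20)) - (X(83, -226) - F) = (-195 - 330*(-20)) - (-308 - 1*72046) = (-195 + 6600) - (-308 - 72046) = 6405 - 1*(-72354) = 6405 + 72354 = 78759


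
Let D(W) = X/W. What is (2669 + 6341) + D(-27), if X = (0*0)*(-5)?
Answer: 9010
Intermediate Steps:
X = 0 (X = 0*(-5) = 0)
D(W) = 0 (D(W) = 0/W = 0)
(2669 + 6341) + D(-27) = (2669 + 6341) + 0 = 9010 + 0 = 9010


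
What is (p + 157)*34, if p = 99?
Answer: 8704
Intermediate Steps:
(p + 157)*34 = (99 + 157)*34 = 256*34 = 8704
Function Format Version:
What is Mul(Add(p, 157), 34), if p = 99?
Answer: 8704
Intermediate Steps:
Mul(Add(p, 157), 34) = Mul(Add(99, 157), 34) = Mul(256, 34) = 8704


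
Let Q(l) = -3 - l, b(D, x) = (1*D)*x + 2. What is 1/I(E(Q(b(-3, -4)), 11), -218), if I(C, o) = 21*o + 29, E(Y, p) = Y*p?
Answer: -1/4549 ≈ -0.00021983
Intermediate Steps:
b(D, x) = 2 + D*x (b(D, x) = D*x + 2 = 2 + D*x)
I(C, o) = 29 + 21*o
1/I(E(Q(b(-3, -4)), 11), -218) = 1/(29 + 21*(-218)) = 1/(29 - 4578) = 1/(-4549) = -1/4549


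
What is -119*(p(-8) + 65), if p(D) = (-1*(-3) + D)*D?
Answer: -12495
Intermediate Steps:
p(D) = D*(3 + D) (p(D) = (3 + D)*D = D*(3 + D))
-119*(p(-8) + 65) = -119*(-8*(3 - 8) + 65) = -119*(-8*(-5) + 65) = -119*(40 + 65) = -119*105 = -12495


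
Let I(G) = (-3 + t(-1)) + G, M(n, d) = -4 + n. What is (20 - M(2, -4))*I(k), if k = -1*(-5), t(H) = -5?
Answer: -66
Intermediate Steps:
k = 5
I(G) = -8 + G (I(G) = (-3 - 5) + G = -8 + G)
(20 - M(2, -4))*I(k) = (20 - (-4 + 2))*(-8 + 5) = (20 - 1*(-2))*(-3) = (20 + 2)*(-3) = 22*(-3) = -66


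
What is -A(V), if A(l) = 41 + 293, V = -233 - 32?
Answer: -334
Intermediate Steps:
V = -265
A(l) = 334
-A(V) = -1*334 = -334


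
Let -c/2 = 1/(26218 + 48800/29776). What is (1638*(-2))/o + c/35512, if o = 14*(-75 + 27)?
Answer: 4223697782393/866399545488 ≈ 4.8750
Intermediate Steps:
o = -672 (o = 14*(-48) = -672)
c = -1861/24397374 (c = -2/(26218 + 48800/29776) = -2/(26218 + 48800*(1/29776)) = -2/(26218 + 3050/1861) = -2/48794748/1861 = -2*1861/48794748 = -1861/24397374 ≈ -7.6279e-5)
(1638*(-2))/o + c/35512 = (1638*(-2))/(-672) - 1861/24397374/35512 = -3276*(-1/672) - 1861/24397374*1/35512 = 39/8 - 1861/866399545488 = 4223697782393/866399545488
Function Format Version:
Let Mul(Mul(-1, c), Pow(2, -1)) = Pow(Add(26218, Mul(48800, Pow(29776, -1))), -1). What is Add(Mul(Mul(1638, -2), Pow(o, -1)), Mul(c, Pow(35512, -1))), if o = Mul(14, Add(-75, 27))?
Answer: Rational(4223697782393, 866399545488) ≈ 4.8750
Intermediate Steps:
o = -672 (o = Mul(14, -48) = -672)
c = Rational(-1861, 24397374) (c = Mul(-2, Pow(Add(26218, Mul(48800, Pow(29776, -1))), -1)) = Mul(-2, Pow(Add(26218, Mul(48800, Rational(1, 29776))), -1)) = Mul(-2, Pow(Add(26218, Rational(3050, 1861)), -1)) = Mul(-2, Pow(Rational(48794748, 1861), -1)) = Mul(-2, Rational(1861, 48794748)) = Rational(-1861, 24397374) ≈ -7.6279e-5)
Add(Mul(Mul(1638, -2), Pow(o, -1)), Mul(c, Pow(35512, -1))) = Add(Mul(Mul(1638, -2), Pow(-672, -1)), Mul(Rational(-1861, 24397374), Pow(35512, -1))) = Add(Mul(-3276, Rational(-1, 672)), Mul(Rational(-1861, 24397374), Rational(1, 35512))) = Add(Rational(39, 8), Rational(-1861, 866399545488)) = Rational(4223697782393, 866399545488)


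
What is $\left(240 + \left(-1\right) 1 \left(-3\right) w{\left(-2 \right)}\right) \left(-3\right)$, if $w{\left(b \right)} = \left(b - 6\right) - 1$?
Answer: $-639$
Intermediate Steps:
$w{\left(b \right)} = -7 + b$ ($w{\left(b \right)} = \left(-6 + b\right) - 1 = -7 + b$)
$\left(240 + \left(-1\right) 1 \left(-3\right) w{\left(-2 \right)}\right) \left(-3\right) = \left(240 + \left(-1\right) 1 \left(-3\right) \left(-7 - 2\right)\right) \left(-3\right) = \left(240 + \left(-1\right) \left(-3\right) \left(-9\right)\right) \left(-3\right) = \left(240 + 3 \left(-9\right)\right) \left(-3\right) = \left(240 - 27\right) \left(-3\right) = 213 \left(-3\right) = -639$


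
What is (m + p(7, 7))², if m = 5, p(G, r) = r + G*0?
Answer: 144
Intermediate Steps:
p(G, r) = r (p(G, r) = r + 0 = r)
(m + p(7, 7))² = (5 + 7)² = 12² = 144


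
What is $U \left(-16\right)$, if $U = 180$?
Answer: $-2880$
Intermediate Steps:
$U \left(-16\right) = 180 \left(-16\right) = -2880$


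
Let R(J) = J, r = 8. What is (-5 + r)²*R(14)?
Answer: 126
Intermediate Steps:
(-5 + r)²*R(14) = (-5 + 8)²*14 = 3²*14 = 9*14 = 126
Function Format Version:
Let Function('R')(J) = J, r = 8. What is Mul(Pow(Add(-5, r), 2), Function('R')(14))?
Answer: 126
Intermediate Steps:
Mul(Pow(Add(-5, r), 2), Function('R')(14)) = Mul(Pow(Add(-5, 8), 2), 14) = Mul(Pow(3, 2), 14) = Mul(9, 14) = 126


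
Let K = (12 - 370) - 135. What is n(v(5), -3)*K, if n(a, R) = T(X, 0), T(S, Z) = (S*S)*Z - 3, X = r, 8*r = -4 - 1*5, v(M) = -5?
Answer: 1479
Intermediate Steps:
r = -9/8 (r = (-4 - 1*5)/8 = (-4 - 5)/8 = (⅛)*(-9) = -9/8 ≈ -1.1250)
X = -9/8 ≈ -1.1250
T(S, Z) = -3 + Z*S² (T(S, Z) = S²*Z - 3 = Z*S² - 3 = -3 + Z*S²)
n(a, R) = -3 (n(a, R) = -3 + 0*(-9/8)² = -3 + 0*(81/64) = -3 + 0 = -3)
K = -493 (K = -358 - 135 = -493)
n(v(5), -3)*K = -3*(-493) = 1479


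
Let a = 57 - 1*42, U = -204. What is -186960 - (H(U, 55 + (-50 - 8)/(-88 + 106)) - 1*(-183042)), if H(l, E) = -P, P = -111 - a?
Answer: -370128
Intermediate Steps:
a = 15 (a = 57 - 42 = 15)
P = -126 (P = -111 - 1*15 = -111 - 15 = -126)
H(l, E) = 126 (H(l, E) = -1*(-126) = 126)
-186960 - (H(U, 55 + (-50 - 8)/(-88 + 106)) - 1*(-183042)) = -186960 - (126 - 1*(-183042)) = -186960 - (126 + 183042) = -186960 - 1*183168 = -186960 - 183168 = -370128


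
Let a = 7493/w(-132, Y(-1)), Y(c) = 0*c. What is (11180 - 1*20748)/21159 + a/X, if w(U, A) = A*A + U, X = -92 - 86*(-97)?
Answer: -1175344043/2560239000 ≈ -0.45908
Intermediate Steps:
Y(c) = 0
X = 8250 (X = -92 + 8342 = 8250)
w(U, A) = U + A**2 (w(U, A) = A**2 + U = U + A**2)
a = -7493/132 (a = 7493/(-132 + 0**2) = 7493/(-132 + 0) = 7493/(-132) = 7493*(-1/132) = -7493/132 ≈ -56.765)
(11180 - 1*20748)/21159 + a/X = (11180 - 1*20748)/21159 - 7493/132/8250 = (11180 - 20748)*(1/21159) - 7493/132*1/8250 = -9568*1/21159 - 7493/1089000 = -9568/21159 - 7493/1089000 = -1175344043/2560239000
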